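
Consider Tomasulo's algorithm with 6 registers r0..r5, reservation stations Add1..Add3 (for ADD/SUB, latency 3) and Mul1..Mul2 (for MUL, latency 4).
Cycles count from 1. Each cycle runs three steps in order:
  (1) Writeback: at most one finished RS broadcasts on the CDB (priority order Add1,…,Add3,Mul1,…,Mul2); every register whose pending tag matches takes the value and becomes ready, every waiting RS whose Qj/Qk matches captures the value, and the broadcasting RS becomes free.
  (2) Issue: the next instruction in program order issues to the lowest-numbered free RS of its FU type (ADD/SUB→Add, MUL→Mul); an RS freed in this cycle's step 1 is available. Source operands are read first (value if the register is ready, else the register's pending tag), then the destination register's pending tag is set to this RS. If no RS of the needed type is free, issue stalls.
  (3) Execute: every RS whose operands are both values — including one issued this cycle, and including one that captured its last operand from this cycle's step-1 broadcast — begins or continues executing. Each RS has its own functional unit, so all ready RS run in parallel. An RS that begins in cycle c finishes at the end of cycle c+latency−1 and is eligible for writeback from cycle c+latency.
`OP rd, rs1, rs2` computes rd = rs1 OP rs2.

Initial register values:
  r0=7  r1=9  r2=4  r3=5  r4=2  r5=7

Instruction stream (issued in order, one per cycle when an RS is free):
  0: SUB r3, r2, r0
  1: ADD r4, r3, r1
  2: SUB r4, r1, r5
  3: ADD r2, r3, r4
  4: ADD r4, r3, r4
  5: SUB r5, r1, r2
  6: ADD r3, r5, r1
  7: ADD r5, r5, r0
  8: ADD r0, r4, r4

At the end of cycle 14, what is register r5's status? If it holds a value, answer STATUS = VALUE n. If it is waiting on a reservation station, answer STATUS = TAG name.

cycle 1: issue SUB r3<-Add1 // r0:7,r1:9,r2:4,r3:Add1,r4:2,r5:7
cycle 2: issue ADD r4<-Add2 // r0:7,r1:9,r2:4,r3:Add1,r4:Add2,r5:7
cycle 3: issue SUB r4<-Add3 // r0:7,r1:9,r2:4,r3:Add1,r4:Add3,r5:7
cycle 4: CDB Add1=-3; issue ADD r2<-Add1 // r0:7,r1:9,r2:Add1,r3:-3,r4:Add3,r5:7
cycle 5: stall // r0:7,r1:9,r2:Add1,r3:-3,r4:Add3,r5:7
cycle 6: CDB Add3=2; issue ADD r4<-Add3 // r0:7,r1:9,r2:Add1,r3:-3,r4:Add3,r5:7
cycle 7: CDB Add2=6; issue SUB r5<-Add2 // r0:7,r1:9,r2:Add1,r3:-3,r4:Add3,r5:Add2
cycle 8: stall // r0:7,r1:9,r2:Add1,r3:-3,r4:Add3,r5:Add2
cycle 9: CDB Add1=-1; issue ADD r3<-Add1 // r0:7,r1:9,r2:-1,r3:Add1,r4:Add3,r5:Add2
cycle 10: CDB Add3=-1; issue ADD r5<-Add3 // r0:7,r1:9,r2:-1,r3:Add1,r4:-1,r5:Add3
cycle 11: stall // r0:7,r1:9,r2:-1,r3:Add1,r4:-1,r5:Add3
cycle 12: CDB Add2=10; issue ADD r0<-Add2 // r0:Add2,r1:9,r2:-1,r3:Add1,r4:-1,r5:Add3
cycle 13: - // r0:Add2,r1:9,r2:-1,r3:Add1,r4:-1,r5:Add3
cycle 14: - // r0:Add2,r1:9,r2:-1,r3:Add1,r4:-1,r5:Add3

STATUS = TAG Add3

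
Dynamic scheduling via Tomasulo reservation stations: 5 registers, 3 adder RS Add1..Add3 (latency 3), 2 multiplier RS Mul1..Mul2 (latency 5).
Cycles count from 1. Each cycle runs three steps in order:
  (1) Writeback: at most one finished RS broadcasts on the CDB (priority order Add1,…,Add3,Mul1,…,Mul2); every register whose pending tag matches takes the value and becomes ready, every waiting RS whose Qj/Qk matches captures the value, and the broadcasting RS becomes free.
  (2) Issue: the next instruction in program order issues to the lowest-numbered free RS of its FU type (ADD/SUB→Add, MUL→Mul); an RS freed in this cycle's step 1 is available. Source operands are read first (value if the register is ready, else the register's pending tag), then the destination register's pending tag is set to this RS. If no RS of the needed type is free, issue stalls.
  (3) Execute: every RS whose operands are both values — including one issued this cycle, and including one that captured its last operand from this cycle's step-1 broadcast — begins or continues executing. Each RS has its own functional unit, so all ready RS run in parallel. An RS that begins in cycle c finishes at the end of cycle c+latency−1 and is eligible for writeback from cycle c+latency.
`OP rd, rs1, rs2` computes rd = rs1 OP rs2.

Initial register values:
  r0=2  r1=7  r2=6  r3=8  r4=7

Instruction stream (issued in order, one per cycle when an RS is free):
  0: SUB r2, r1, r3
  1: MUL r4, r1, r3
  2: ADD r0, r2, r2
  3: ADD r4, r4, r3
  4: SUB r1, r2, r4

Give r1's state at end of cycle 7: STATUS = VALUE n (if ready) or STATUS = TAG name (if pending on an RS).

cycle 1: issue SUB r2<-Add1 // r0:2,r1:7,r2:Add1,r3:8,r4:7
cycle 2: issue MUL r4<-Mul1 // r0:2,r1:7,r2:Add1,r3:8,r4:Mul1
cycle 3: issue ADD r0<-Add2 // r0:Add2,r1:7,r2:Add1,r3:8,r4:Mul1
cycle 4: CDB Add1=-1; issue ADD r4<-Add1 // r0:Add2,r1:7,r2:-1,r3:8,r4:Add1
cycle 5: issue SUB r1<-Add3 // r0:Add2,r1:Add3,r2:-1,r3:8,r4:Add1
cycle 6: - // r0:Add2,r1:Add3,r2:-1,r3:8,r4:Add1
cycle 7: CDB Add2=-2 // r0:-2,r1:Add3,r2:-1,r3:8,r4:Add1

STATUS = TAG Add3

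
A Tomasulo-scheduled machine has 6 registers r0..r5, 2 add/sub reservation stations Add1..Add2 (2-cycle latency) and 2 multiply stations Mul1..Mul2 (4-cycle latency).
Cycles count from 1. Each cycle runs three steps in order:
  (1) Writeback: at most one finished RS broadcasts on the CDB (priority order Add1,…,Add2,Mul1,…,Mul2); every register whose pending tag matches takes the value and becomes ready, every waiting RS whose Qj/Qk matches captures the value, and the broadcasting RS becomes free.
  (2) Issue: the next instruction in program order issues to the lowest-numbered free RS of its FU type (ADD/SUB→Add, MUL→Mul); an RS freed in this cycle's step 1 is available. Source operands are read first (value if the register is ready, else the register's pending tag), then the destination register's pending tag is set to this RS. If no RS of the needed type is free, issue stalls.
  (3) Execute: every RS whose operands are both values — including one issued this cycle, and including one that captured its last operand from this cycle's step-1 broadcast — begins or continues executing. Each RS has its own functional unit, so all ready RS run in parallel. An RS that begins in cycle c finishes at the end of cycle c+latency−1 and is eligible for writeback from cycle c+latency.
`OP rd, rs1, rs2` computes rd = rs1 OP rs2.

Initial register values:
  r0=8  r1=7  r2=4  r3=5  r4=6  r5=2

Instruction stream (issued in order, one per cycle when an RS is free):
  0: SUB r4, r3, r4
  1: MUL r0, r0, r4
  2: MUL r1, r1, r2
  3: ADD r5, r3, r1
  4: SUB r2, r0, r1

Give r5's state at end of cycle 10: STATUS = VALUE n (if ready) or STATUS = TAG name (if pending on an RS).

STATUS = VALUE 33

c1: issue SUB r4<-Add1 | r0:8,r1:7,r2:4,r3:5,r4:Add1,r5:2
c2: issue MUL r0<-Mul1 | r0:Mul1,r1:7,r2:4,r3:5,r4:Add1,r5:2
c3: CDB Add1=-1; issue MUL r1<-Mul2 | r0:Mul1,r1:Mul2,r2:4,r3:5,r4:-1,r5:2
c4: issue ADD r5<-Add1 | r0:Mul1,r1:Mul2,r2:4,r3:5,r4:-1,r5:Add1
c5: issue SUB r2<-Add2 | r0:Mul1,r1:Mul2,r2:Add2,r3:5,r4:-1,r5:Add1
c6: - | r0:Mul1,r1:Mul2,r2:Add2,r3:5,r4:-1,r5:Add1
c7: CDB Mul1=-8 | r0:-8,r1:Mul2,r2:Add2,r3:5,r4:-1,r5:Add1
c8: CDB Mul2=28 | r0:-8,r1:28,r2:Add2,r3:5,r4:-1,r5:Add1
c9: - | r0:-8,r1:28,r2:Add2,r3:5,r4:-1,r5:Add1
c10: CDB Add1=33 | r0:-8,r1:28,r2:Add2,r3:5,r4:-1,r5:33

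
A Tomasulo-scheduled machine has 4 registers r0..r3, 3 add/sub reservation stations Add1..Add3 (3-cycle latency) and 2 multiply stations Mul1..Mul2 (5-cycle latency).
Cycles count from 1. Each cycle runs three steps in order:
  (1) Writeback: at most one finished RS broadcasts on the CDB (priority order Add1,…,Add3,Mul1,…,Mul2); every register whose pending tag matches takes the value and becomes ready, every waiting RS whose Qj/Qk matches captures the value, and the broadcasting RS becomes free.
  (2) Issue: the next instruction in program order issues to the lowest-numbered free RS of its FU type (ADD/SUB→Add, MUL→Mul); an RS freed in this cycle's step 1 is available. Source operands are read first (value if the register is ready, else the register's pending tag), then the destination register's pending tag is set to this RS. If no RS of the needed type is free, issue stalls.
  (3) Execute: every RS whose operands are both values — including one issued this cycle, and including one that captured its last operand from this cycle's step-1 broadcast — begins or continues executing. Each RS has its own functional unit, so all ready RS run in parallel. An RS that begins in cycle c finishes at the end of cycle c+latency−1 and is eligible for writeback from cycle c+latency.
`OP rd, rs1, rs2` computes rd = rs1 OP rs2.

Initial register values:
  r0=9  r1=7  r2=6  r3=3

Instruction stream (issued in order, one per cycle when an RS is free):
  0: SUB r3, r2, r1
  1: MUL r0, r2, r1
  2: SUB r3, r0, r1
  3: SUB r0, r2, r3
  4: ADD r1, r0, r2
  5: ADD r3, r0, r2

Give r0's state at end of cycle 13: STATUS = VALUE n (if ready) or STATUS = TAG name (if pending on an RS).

c1: issue SUB r3<-Add1 | r0:9,r1:7,r2:6,r3:Add1
c2: issue MUL r0<-Mul1 | r0:Mul1,r1:7,r2:6,r3:Add1
c3: issue SUB r3<-Add2 | r0:Mul1,r1:7,r2:6,r3:Add2
c4: CDB Add1=-1; issue SUB r0<-Add1 | r0:Add1,r1:7,r2:6,r3:Add2
c5: issue ADD r1<-Add3 | r0:Add1,r1:Add3,r2:6,r3:Add2
c6: stall | r0:Add1,r1:Add3,r2:6,r3:Add2
c7: CDB Mul1=42; stall | r0:Add1,r1:Add3,r2:6,r3:Add2
c8: stall | r0:Add1,r1:Add3,r2:6,r3:Add2
c9: stall | r0:Add1,r1:Add3,r2:6,r3:Add2
c10: CDB Add2=35; issue ADD r3<-Add2 | r0:Add1,r1:Add3,r2:6,r3:Add2
c11: - | r0:Add1,r1:Add3,r2:6,r3:Add2
c12: - | r0:Add1,r1:Add3,r2:6,r3:Add2
c13: CDB Add1=-29 | r0:-29,r1:Add3,r2:6,r3:Add2

STATUS = VALUE -29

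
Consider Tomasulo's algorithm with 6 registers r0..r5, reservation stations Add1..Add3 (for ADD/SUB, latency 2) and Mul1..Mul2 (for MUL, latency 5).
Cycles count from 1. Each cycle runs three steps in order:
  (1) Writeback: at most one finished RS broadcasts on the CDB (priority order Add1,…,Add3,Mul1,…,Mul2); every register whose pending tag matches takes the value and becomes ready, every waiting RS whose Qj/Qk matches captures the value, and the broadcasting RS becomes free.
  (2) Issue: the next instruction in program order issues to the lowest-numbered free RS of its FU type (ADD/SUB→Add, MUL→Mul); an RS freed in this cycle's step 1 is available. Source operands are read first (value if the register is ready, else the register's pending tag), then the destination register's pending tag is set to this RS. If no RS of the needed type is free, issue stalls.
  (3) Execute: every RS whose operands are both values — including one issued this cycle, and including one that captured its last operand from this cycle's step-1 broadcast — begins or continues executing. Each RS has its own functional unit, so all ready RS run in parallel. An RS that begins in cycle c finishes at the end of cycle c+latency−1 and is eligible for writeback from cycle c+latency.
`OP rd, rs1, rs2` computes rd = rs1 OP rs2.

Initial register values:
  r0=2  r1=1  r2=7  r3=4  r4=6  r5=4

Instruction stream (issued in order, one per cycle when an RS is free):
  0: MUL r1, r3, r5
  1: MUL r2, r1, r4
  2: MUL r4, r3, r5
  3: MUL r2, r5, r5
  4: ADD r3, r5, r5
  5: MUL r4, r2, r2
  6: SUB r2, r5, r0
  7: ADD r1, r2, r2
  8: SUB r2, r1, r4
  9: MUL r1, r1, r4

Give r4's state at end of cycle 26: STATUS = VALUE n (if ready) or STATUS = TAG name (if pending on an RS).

STATUS = VALUE 256

cycle 1: issue MUL r1<-Mul1 // r0:2,r1:Mul1,r2:7,r3:4,r4:6,r5:4
cycle 2: issue MUL r2<-Mul2 // r0:2,r1:Mul1,r2:Mul2,r3:4,r4:6,r5:4
cycle 3: stall // r0:2,r1:Mul1,r2:Mul2,r3:4,r4:6,r5:4
cycle 4: stall // r0:2,r1:Mul1,r2:Mul2,r3:4,r4:6,r5:4
cycle 5: stall // r0:2,r1:Mul1,r2:Mul2,r3:4,r4:6,r5:4
cycle 6: CDB Mul1=16; issue MUL r4<-Mul1 // r0:2,r1:16,r2:Mul2,r3:4,r4:Mul1,r5:4
cycle 7: stall // r0:2,r1:16,r2:Mul2,r3:4,r4:Mul1,r5:4
cycle 8: stall // r0:2,r1:16,r2:Mul2,r3:4,r4:Mul1,r5:4
cycle 9: stall // r0:2,r1:16,r2:Mul2,r3:4,r4:Mul1,r5:4
cycle 10: stall // r0:2,r1:16,r2:Mul2,r3:4,r4:Mul1,r5:4
cycle 11: CDB Mul1=16; issue MUL r2<-Mul1 // r0:2,r1:16,r2:Mul1,r3:4,r4:16,r5:4
cycle 12: CDB Mul2=96; issue ADD r3<-Add1 // r0:2,r1:16,r2:Mul1,r3:Add1,r4:16,r5:4
cycle 13: issue MUL r4<-Mul2 // r0:2,r1:16,r2:Mul1,r3:Add1,r4:Mul2,r5:4
cycle 14: CDB Add1=8; issue SUB r2<-Add1 // r0:2,r1:16,r2:Add1,r3:8,r4:Mul2,r5:4
cycle 15: issue ADD r1<-Add2 // r0:2,r1:Add2,r2:Add1,r3:8,r4:Mul2,r5:4
cycle 16: CDB Add1=2; issue SUB r2<-Add1 // r0:2,r1:Add2,r2:Add1,r3:8,r4:Mul2,r5:4
cycle 17: CDB Mul1=16; issue MUL r1<-Mul1 // r0:2,r1:Mul1,r2:Add1,r3:8,r4:Mul2,r5:4
cycle 18: CDB Add2=4 // r0:2,r1:Mul1,r2:Add1,r3:8,r4:Mul2,r5:4
cycle 19: - // r0:2,r1:Mul1,r2:Add1,r3:8,r4:Mul2,r5:4
cycle 20: - // r0:2,r1:Mul1,r2:Add1,r3:8,r4:Mul2,r5:4
cycle 21: - // r0:2,r1:Mul1,r2:Add1,r3:8,r4:Mul2,r5:4
cycle 22: CDB Mul2=256 // r0:2,r1:Mul1,r2:Add1,r3:8,r4:256,r5:4
cycle 23: - // r0:2,r1:Mul1,r2:Add1,r3:8,r4:256,r5:4
cycle 24: CDB Add1=-252 // r0:2,r1:Mul1,r2:-252,r3:8,r4:256,r5:4
cycle 25: - // r0:2,r1:Mul1,r2:-252,r3:8,r4:256,r5:4
cycle 26: - // r0:2,r1:Mul1,r2:-252,r3:8,r4:256,r5:4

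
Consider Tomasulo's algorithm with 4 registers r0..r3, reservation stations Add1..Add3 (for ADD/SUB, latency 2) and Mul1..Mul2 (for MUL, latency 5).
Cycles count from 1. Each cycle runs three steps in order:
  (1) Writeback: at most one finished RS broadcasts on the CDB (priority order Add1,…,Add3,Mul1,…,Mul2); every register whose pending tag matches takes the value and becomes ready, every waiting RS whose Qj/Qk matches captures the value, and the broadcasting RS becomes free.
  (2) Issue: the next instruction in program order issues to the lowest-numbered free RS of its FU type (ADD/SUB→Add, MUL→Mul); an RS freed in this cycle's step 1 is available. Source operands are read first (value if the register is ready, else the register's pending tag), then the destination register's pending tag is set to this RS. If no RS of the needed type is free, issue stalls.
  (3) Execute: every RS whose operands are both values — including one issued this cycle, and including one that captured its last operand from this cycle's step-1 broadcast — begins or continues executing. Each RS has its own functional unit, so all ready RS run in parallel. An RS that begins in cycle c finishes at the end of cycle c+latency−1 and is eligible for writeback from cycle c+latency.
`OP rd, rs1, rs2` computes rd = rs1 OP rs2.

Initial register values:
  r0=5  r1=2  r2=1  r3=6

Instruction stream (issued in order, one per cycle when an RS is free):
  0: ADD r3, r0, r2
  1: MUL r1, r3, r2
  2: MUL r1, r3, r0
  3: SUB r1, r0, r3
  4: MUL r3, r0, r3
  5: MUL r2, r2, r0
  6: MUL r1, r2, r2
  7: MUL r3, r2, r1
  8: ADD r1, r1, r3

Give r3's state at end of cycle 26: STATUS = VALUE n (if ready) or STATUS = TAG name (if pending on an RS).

STATUS = VALUE 125

  c1: issue ADD r3<-Add1  regs: r0:5,r1:2,r2:1,r3:Add1
  c2: issue MUL r1<-Mul1  regs: r0:5,r1:Mul1,r2:1,r3:Add1
  c3: CDB Add1=6; issue MUL r1<-Mul2  regs: r0:5,r1:Mul2,r2:1,r3:6
  c4: issue SUB r1<-Add1  regs: r0:5,r1:Add1,r2:1,r3:6
  c5: stall  regs: r0:5,r1:Add1,r2:1,r3:6
  c6: CDB Add1=-1; stall  regs: r0:5,r1:-1,r2:1,r3:6
  c7: stall  regs: r0:5,r1:-1,r2:1,r3:6
  c8: CDB Mul1=6; issue MUL r3<-Mul1  regs: r0:5,r1:-1,r2:1,r3:Mul1
  c9: CDB Mul2=30; issue MUL r2<-Mul2  regs: r0:5,r1:-1,r2:Mul2,r3:Mul1
  c10: stall  regs: r0:5,r1:-1,r2:Mul2,r3:Mul1
  c11: stall  regs: r0:5,r1:-1,r2:Mul2,r3:Mul1
  c12: stall  regs: r0:5,r1:-1,r2:Mul2,r3:Mul1
  c13: CDB Mul1=30; issue MUL r1<-Mul1  regs: r0:5,r1:Mul1,r2:Mul2,r3:30
  c14: CDB Mul2=5; issue MUL r3<-Mul2  regs: r0:5,r1:Mul1,r2:5,r3:Mul2
  c15: issue ADD r1<-Add1  regs: r0:5,r1:Add1,r2:5,r3:Mul2
  c16: -  regs: r0:5,r1:Add1,r2:5,r3:Mul2
  c17: -  regs: r0:5,r1:Add1,r2:5,r3:Mul2
  c18: -  regs: r0:5,r1:Add1,r2:5,r3:Mul2
  c19: CDB Mul1=25  regs: r0:5,r1:Add1,r2:5,r3:Mul2
  c20: -  regs: r0:5,r1:Add1,r2:5,r3:Mul2
  c21: -  regs: r0:5,r1:Add1,r2:5,r3:Mul2
  c22: -  regs: r0:5,r1:Add1,r2:5,r3:Mul2
  c23: -  regs: r0:5,r1:Add1,r2:5,r3:Mul2
  c24: CDB Mul2=125  regs: r0:5,r1:Add1,r2:5,r3:125
  c25: -  regs: r0:5,r1:Add1,r2:5,r3:125
  c26: CDB Add1=150  regs: r0:5,r1:150,r2:5,r3:125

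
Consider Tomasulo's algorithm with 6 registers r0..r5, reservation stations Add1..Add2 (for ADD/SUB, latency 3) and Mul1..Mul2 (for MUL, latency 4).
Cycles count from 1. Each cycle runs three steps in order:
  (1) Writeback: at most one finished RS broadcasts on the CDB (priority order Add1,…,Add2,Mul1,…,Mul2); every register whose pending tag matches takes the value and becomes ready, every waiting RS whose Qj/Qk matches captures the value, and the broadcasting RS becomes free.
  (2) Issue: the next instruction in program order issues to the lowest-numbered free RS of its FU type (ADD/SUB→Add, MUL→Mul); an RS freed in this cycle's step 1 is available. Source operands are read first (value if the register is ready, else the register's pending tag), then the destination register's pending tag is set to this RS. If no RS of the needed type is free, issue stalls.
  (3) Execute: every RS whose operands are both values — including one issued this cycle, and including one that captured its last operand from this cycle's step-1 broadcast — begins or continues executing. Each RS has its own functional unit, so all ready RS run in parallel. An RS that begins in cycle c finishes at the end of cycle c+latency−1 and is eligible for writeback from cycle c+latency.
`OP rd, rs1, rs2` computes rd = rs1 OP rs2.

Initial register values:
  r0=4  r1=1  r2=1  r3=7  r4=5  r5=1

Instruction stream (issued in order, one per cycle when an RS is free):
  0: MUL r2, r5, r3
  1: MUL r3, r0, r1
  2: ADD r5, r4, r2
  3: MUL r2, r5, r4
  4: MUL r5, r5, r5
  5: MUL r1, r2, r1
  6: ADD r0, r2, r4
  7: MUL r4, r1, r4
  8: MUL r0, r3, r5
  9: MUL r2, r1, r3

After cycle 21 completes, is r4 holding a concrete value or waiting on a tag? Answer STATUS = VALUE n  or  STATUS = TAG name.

STATUS = TAG Mul2

c1: issue MUL r2<-Mul1 | r0:4,r1:1,r2:Mul1,r3:7,r4:5,r5:1
c2: issue MUL r3<-Mul2 | r0:4,r1:1,r2:Mul1,r3:Mul2,r4:5,r5:1
c3: issue ADD r5<-Add1 | r0:4,r1:1,r2:Mul1,r3:Mul2,r4:5,r5:Add1
c4: stall | r0:4,r1:1,r2:Mul1,r3:Mul2,r4:5,r5:Add1
c5: CDB Mul1=7; issue MUL r2<-Mul1 | r0:4,r1:1,r2:Mul1,r3:Mul2,r4:5,r5:Add1
c6: CDB Mul2=4; issue MUL r5<-Mul2 | r0:4,r1:1,r2:Mul1,r3:4,r4:5,r5:Mul2
c7: stall | r0:4,r1:1,r2:Mul1,r3:4,r4:5,r5:Mul2
c8: CDB Add1=12; stall | r0:4,r1:1,r2:Mul1,r3:4,r4:5,r5:Mul2
c9: stall | r0:4,r1:1,r2:Mul1,r3:4,r4:5,r5:Mul2
c10: stall | r0:4,r1:1,r2:Mul1,r3:4,r4:5,r5:Mul2
c11: stall | r0:4,r1:1,r2:Mul1,r3:4,r4:5,r5:Mul2
c12: CDB Mul1=60; issue MUL r1<-Mul1 | r0:4,r1:Mul1,r2:60,r3:4,r4:5,r5:Mul2
c13: CDB Mul2=144; issue ADD r0<-Add1 | r0:Add1,r1:Mul1,r2:60,r3:4,r4:5,r5:144
c14: issue MUL r4<-Mul2 | r0:Add1,r1:Mul1,r2:60,r3:4,r4:Mul2,r5:144
c15: stall | r0:Add1,r1:Mul1,r2:60,r3:4,r4:Mul2,r5:144
c16: CDB Add1=65; stall | r0:65,r1:Mul1,r2:60,r3:4,r4:Mul2,r5:144
c17: CDB Mul1=60; issue MUL r0<-Mul1 | r0:Mul1,r1:60,r2:60,r3:4,r4:Mul2,r5:144
c18: stall | r0:Mul1,r1:60,r2:60,r3:4,r4:Mul2,r5:144
c19: stall | r0:Mul1,r1:60,r2:60,r3:4,r4:Mul2,r5:144
c20: stall | r0:Mul1,r1:60,r2:60,r3:4,r4:Mul2,r5:144
c21: CDB Mul1=576; issue MUL r2<-Mul1 | r0:576,r1:60,r2:Mul1,r3:4,r4:Mul2,r5:144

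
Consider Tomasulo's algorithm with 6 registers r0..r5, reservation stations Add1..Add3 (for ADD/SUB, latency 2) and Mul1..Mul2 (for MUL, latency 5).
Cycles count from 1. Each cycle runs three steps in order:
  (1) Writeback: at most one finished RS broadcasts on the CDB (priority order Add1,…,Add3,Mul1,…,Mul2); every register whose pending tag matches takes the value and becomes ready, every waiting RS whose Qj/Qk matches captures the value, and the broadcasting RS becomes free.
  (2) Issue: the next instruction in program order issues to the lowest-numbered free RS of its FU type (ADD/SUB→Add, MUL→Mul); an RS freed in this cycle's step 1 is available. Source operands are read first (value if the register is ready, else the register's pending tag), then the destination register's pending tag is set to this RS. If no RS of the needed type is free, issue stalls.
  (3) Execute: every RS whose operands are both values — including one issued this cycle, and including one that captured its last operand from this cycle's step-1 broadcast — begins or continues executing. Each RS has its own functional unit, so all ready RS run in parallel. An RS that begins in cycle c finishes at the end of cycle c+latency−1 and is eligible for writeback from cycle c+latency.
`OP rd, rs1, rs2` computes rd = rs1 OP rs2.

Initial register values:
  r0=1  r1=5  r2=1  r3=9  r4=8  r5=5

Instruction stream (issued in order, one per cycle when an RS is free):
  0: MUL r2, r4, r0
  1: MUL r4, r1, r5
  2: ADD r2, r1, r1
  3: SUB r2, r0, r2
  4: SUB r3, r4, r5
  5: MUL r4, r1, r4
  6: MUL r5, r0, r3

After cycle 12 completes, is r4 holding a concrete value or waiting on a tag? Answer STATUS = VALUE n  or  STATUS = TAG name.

STATUS = TAG Mul1

cycle 1: issue MUL r2<-Mul1 // r0:1,r1:5,r2:Mul1,r3:9,r4:8,r5:5
cycle 2: issue MUL r4<-Mul2 // r0:1,r1:5,r2:Mul1,r3:9,r4:Mul2,r5:5
cycle 3: issue ADD r2<-Add1 // r0:1,r1:5,r2:Add1,r3:9,r4:Mul2,r5:5
cycle 4: issue SUB r2<-Add2 // r0:1,r1:5,r2:Add2,r3:9,r4:Mul2,r5:5
cycle 5: CDB Add1=10; issue SUB r3<-Add1 // r0:1,r1:5,r2:Add2,r3:Add1,r4:Mul2,r5:5
cycle 6: CDB Mul1=8; issue MUL r4<-Mul1 // r0:1,r1:5,r2:Add2,r3:Add1,r4:Mul1,r5:5
cycle 7: CDB Add2=-9; stall // r0:1,r1:5,r2:-9,r3:Add1,r4:Mul1,r5:5
cycle 8: CDB Mul2=25; issue MUL r5<-Mul2 // r0:1,r1:5,r2:-9,r3:Add1,r4:Mul1,r5:Mul2
cycle 9: - // r0:1,r1:5,r2:-9,r3:Add1,r4:Mul1,r5:Mul2
cycle 10: CDB Add1=20 // r0:1,r1:5,r2:-9,r3:20,r4:Mul1,r5:Mul2
cycle 11: - // r0:1,r1:5,r2:-9,r3:20,r4:Mul1,r5:Mul2
cycle 12: - // r0:1,r1:5,r2:-9,r3:20,r4:Mul1,r5:Mul2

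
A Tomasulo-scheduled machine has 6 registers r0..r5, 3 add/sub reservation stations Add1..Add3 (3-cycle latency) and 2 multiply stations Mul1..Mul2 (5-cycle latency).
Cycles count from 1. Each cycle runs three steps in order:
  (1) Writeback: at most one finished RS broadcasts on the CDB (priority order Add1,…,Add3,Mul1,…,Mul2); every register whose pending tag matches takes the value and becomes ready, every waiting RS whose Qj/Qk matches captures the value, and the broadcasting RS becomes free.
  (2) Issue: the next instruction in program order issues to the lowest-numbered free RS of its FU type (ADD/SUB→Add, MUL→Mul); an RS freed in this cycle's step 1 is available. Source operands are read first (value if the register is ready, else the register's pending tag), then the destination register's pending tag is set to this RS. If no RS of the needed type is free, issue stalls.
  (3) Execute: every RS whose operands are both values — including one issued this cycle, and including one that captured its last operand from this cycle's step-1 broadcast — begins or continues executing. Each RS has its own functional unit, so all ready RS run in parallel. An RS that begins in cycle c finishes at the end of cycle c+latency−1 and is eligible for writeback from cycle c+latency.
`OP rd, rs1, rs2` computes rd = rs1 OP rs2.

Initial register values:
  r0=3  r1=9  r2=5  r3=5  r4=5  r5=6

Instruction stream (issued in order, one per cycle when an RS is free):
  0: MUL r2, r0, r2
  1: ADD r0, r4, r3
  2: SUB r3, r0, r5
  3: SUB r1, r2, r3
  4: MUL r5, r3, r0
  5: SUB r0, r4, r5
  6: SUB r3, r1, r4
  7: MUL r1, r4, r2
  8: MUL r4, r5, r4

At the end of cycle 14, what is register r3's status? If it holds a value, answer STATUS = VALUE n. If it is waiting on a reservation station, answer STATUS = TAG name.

cycle 1: issue MUL r2<-Mul1 // r0:3,r1:9,r2:Mul1,r3:5,r4:5,r5:6
cycle 2: issue ADD r0<-Add1 // r0:Add1,r1:9,r2:Mul1,r3:5,r4:5,r5:6
cycle 3: issue SUB r3<-Add2 // r0:Add1,r1:9,r2:Mul1,r3:Add2,r4:5,r5:6
cycle 4: issue SUB r1<-Add3 // r0:Add1,r1:Add3,r2:Mul1,r3:Add2,r4:5,r5:6
cycle 5: CDB Add1=10; issue MUL r5<-Mul2 // r0:10,r1:Add3,r2:Mul1,r3:Add2,r4:5,r5:Mul2
cycle 6: CDB Mul1=15; issue SUB r0<-Add1 // r0:Add1,r1:Add3,r2:15,r3:Add2,r4:5,r5:Mul2
cycle 7: stall // r0:Add1,r1:Add3,r2:15,r3:Add2,r4:5,r5:Mul2
cycle 8: CDB Add2=4; issue SUB r3<-Add2 // r0:Add1,r1:Add3,r2:15,r3:Add2,r4:5,r5:Mul2
cycle 9: issue MUL r1<-Mul1 // r0:Add1,r1:Mul1,r2:15,r3:Add2,r4:5,r5:Mul2
cycle 10: stall // r0:Add1,r1:Mul1,r2:15,r3:Add2,r4:5,r5:Mul2
cycle 11: CDB Add3=11; stall // r0:Add1,r1:Mul1,r2:15,r3:Add2,r4:5,r5:Mul2
cycle 12: stall // r0:Add1,r1:Mul1,r2:15,r3:Add2,r4:5,r5:Mul2
cycle 13: CDB Mul2=40; issue MUL r4<-Mul2 // r0:Add1,r1:Mul1,r2:15,r3:Add2,r4:Mul2,r5:40
cycle 14: CDB Add2=6 // r0:Add1,r1:Mul1,r2:15,r3:6,r4:Mul2,r5:40

STATUS = VALUE 6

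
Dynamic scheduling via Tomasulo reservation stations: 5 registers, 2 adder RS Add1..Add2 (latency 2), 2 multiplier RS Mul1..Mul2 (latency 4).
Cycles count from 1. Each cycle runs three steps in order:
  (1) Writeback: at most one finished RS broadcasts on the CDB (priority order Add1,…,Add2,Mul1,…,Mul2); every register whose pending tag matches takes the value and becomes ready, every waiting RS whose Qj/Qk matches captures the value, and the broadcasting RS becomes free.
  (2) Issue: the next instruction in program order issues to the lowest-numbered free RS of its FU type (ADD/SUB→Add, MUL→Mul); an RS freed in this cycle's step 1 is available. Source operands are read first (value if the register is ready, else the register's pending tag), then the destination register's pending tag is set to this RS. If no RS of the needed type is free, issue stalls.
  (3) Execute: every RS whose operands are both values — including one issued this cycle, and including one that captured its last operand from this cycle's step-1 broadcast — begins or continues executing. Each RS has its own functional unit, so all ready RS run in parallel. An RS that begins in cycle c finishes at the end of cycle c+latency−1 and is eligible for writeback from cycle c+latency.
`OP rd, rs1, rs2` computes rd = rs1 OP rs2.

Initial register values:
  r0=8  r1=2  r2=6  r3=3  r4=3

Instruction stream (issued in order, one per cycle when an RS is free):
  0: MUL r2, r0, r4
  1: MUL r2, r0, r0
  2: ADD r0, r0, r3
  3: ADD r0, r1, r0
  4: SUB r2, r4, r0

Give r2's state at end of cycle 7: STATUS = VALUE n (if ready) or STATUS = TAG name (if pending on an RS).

STATUS = TAG Add1

cycle 1: issue MUL r2<-Mul1 // r0:8,r1:2,r2:Mul1,r3:3,r4:3
cycle 2: issue MUL r2<-Mul2 // r0:8,r1:2,r2:Mul2,r3:3,r4:3
cycle 3: issue ADD r0<-Add1 // r0:Add1,r1:2,r2:Mul2,r3:3,r4:3
cycle 4: issue ADD r0<-Add2 // r0:Add2,r1:2,r2:Mul2,r3:3,r4:3
cycle 5: CDB Add1=11; issue SUB r2<-Add1 // r0:Add2,r1:2,r2:Add1,r3:3,r4:3
cycle 6: CDB Mul1=24 // r0:Add2,r1:2,r2:Add1,r3:3,r4:3
cycle 7: CDB Add2=13 // r0:13,r1:2,r2:Add1,r3:3,r4:3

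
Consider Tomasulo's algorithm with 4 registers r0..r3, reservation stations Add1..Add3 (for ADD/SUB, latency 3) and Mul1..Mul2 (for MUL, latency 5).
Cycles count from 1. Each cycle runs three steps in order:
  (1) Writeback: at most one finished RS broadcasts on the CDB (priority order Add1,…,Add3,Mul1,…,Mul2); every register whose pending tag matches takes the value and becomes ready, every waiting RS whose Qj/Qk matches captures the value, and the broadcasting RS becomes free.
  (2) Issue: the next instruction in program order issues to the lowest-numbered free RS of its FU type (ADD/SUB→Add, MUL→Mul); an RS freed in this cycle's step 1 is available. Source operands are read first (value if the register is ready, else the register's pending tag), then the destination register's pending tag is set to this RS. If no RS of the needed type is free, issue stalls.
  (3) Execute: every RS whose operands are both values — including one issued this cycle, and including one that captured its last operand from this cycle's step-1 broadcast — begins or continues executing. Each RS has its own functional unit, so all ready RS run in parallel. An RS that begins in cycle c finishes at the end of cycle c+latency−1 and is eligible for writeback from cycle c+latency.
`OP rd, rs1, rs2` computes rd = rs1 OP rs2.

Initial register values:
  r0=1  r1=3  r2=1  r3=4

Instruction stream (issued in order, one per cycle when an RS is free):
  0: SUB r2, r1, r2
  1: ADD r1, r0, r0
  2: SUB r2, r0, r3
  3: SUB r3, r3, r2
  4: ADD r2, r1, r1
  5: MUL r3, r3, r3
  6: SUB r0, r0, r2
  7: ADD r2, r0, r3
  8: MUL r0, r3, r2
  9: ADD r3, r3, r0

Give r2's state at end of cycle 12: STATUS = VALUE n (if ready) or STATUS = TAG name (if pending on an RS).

c1: issue SUB r2<-Add1 | r0:1,r1:3,r2:Add1,r3:4
c2: issue ADD r1<-Add2 | r0:1,r1:Add2,r2:Add1,r3:4
c3: issue SUB r2<-Add3 | r0:1,r1:Add2,r2:Add3,r3:4
c4: CDB Add1=2; issue SUB r3<-Add1 | r0:1,r1:Add2,r2:Add3,r3:Add1
c5: CDB Add2=2; issue ADD r2<-Add2 | r0:1,r1:2,r2:Add2,r3:Add1
c6: CDB Add3=-3; issue MUL r3<-Mul1 | r0:1,r1:2,r2:Add2,r3:Mul1
c7: issue SUB r0<-Add3 | r0:Add3,r1:2,r2:Add2,r3:Mul1
c8: CDB Add2=4; issue ADD r2<-Add2 | r0:Add3,r1:2,r2:Add2,r3:Mul1
c9: CDB Add1=7; issue MUL r0<-Mul2 | r0:Mul2,r1:2,r2:Add2,r3:Mul1
c10: issue ADD r3<-Add1 | r0:Mul2,r1:2,r2:Add2,r3:Add1
c11: CDB Add3=-3 | r0:Mul2,r1:2,r2:Add2,r3:Add1
c12: - | r0:Mul2,r1:2,r2:Add2,r3:Add1

STATUS = TAG Add2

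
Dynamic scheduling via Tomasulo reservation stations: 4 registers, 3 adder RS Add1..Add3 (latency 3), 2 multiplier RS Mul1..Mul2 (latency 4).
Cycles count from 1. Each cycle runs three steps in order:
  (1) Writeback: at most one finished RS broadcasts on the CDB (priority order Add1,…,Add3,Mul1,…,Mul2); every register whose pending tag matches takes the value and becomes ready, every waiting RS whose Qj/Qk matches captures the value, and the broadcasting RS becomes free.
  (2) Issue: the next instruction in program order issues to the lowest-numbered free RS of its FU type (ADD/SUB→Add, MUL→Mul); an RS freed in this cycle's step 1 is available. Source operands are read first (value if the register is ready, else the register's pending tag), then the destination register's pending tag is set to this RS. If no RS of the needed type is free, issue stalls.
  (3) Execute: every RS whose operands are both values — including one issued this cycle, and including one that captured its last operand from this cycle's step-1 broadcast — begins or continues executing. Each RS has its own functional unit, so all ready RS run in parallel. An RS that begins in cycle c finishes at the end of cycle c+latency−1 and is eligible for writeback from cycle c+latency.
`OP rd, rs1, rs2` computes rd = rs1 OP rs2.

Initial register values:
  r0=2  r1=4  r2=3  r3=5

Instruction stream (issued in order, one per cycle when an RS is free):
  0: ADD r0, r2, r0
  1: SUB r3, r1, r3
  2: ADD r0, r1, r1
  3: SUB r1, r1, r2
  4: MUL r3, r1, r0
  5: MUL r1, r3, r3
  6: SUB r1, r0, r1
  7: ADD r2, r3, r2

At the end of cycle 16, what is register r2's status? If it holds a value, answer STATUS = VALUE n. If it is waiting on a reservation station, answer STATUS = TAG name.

cycle 1: issue ADD r0<-Add1 // r0:Add1,r1:4,r2:3,r3:5
cycle 2: issue SUB r3<-Add2 // r0:Add1,r1:4,r2:3,r3:Add2
cycle 3: issue ADD r0<-Add3 // r0:Add3,r1:4,r2:3,r3:Add2
cycle 4: CDB Add1=5; issue SUB r1<-Add1 // r0:Add3,r1:Add1,r2:3,r3:Add2
cycle 5: CDB Add2=-1; issue MUL r3<-Mul1 // r0:Add3,r1:Add1,r2:3,r3:Mul1
cycle 6: CDB Add3=8; issue MUL r1<-Mul2 // r0:8,r1:Mul2,r2:3,r3:Mul1
cycle 7: CDB Add1=1; issue SUB r1<-Add1 // r0:8,r1:Add1,r2:3,r3:Mul1
cycle 8: issue ADD r2<-Add2 // r0:8,r1:Add1,r2:Add2,r3:Mul1
cycle 9: - // r0:8,r1:Add1,r2:Add2,r3:Mul1
cycle 10: - // r0:8,r1:Add1,r2:Add2,r3:Mul1
cycle 11: CDB Mul1=8 // r0:8,r1:Add1,r2:Add2,r3:8
cycle 12: - // r0:8,r1:Add1,r2:Add2,r3:8
cycle 13: - // r0:8,r1:Add1,r2:Add2,r3:8
cycle 14: CDB Add2=11 // r0:8,r1:Add1,r2:11,r3:8
cycle 15: CDB Mul2=64 // r0:8,r1:Add1,r2:11,r3:8
cycle 16: - // r0:8,r1:Add1,r2:11,r3:8

STATUS = VALUE 11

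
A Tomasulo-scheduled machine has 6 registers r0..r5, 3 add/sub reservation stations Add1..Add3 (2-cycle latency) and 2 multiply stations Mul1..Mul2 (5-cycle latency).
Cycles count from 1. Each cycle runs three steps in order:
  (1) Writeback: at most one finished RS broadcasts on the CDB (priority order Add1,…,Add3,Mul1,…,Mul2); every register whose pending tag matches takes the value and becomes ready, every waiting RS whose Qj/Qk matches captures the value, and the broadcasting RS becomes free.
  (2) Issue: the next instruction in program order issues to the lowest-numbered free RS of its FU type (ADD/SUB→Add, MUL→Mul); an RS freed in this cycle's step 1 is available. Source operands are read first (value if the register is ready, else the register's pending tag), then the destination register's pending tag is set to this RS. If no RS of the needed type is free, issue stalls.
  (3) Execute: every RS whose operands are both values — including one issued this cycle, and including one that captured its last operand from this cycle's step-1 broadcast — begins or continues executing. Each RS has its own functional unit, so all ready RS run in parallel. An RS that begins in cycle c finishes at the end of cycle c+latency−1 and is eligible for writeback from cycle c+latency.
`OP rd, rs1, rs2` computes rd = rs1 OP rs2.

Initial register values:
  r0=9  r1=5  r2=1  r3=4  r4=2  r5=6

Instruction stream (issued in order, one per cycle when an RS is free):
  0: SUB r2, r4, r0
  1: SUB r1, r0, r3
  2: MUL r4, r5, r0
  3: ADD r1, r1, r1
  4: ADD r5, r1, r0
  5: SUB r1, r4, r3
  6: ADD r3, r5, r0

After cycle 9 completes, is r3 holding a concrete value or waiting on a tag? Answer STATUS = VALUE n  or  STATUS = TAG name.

  c1: issue SUB r2<-Add1  regs: r0:9,r1:5,r2:Add1,r3:4,r4:2,r5:6
  c2: issue SUB r1<-Add2  regs: r0:9,r1:Add2,r2:Add1,r3:4,r4:2,r5:6
  c3: CDB Add1=-7; issue MUL r4<-Mul1  regs: r0:9,r1:Add2,r2:-7,r3:4,r4:Mul1,r5:6
  c4: CDB Add2=5; issue ADD r1<-Add1  regs: r0:9,r1:Add1,r2:-7,r3:4,r4:Mul1,r5:6
  c5: issue ADD r5<-Add2  regs: r0:9,r1:Add1,r2:-7,r3:4,r4:Mul1,r5:Add2
  c6: CDB Add1=10; issue SUB r1<-Add1  regs: r0:9,r1:Add1,r2:-7,r3:4,r4:Mul1,r5:Add2
  c7: issue ADD r3<-Add3  regs: r0:9,r1:Add1,r2:-7,r3:Add3,r4:Mul1,r5:Add2
  c8: CDB Add2=19  regs: r0:9,r1:Add1,r2:-7,r3:Add3,r4:Mul1,r5:19
  c9: CDB Mul1=54  regs: r0:9,r1:Add1,r2:-7,r3:Add3,r4:54,r5:19

STATUS = TAG Add3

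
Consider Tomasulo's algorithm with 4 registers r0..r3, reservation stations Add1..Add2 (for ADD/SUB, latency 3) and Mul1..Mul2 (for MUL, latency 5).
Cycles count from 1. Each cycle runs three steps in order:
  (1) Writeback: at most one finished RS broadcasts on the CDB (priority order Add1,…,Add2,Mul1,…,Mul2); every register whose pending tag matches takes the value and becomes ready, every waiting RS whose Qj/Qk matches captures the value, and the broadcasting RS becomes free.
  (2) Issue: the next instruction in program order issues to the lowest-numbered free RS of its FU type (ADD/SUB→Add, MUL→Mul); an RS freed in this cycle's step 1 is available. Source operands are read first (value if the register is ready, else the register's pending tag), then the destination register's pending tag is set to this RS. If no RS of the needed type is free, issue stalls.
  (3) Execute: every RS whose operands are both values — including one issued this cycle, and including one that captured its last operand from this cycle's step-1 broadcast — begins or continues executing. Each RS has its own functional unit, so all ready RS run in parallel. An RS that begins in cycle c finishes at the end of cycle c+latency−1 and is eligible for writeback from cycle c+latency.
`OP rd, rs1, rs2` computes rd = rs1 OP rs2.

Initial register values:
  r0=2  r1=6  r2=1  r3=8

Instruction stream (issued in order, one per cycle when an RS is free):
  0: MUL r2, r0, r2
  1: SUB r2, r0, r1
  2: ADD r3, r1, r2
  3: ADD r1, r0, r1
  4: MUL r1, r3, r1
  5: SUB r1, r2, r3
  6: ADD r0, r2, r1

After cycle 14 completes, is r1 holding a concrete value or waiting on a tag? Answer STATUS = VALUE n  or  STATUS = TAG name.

c1: issue MUL r2<-Mul1 | r0:2,r1:6,r2:Mul1,r3:8
c2: issue SUB r2<-Add1 | r0:2,r1:6,r2:Add1,r3:8
c3: issue ADD r3<-Add2 | r0:2,r1:6,r2:Add1,r3:Add2
c4: stall | r0:2,r1:6,r2:Add1,r3:Add2
c5: CDB Add1=-4; issue ADD r1<-Add1 | r0:2,r1:Add1,r2:-4,r3:Add2
c6: CDB Mul1=2; issue MUL r1<-Mul1 | r0:2,r1:Mul1,r2:-4,r3:Add2
c7: stall | r0:2,r1:Mul1,r2:-4,r3:Add2
c8: CDB Add1=8; issue SUB r1<-Add1 | r0:2,r1:Add1,r2:-4,r3:Add2
c9: CDB Add2=2; issue ADD r0<-Add2 | r0:Add2,r1:Add1,r2:-4,r3:2
c10: - | r0:Add2,r1:Add1,r2:-4,r3:2
c11: - | r0:Add2,r1:Add1,r2:-4,r3:2
c12: CDB Add1=-6 | r0:Add2,r1:-6,r2:-4,r3:2
c13: - | r0:Add2,r1:-6,r2:-4,r3:2
c14: CDB Mul1=16 | r0:Add2,r1:-6,r2:-4,r3:2

STATUS = VALUE -6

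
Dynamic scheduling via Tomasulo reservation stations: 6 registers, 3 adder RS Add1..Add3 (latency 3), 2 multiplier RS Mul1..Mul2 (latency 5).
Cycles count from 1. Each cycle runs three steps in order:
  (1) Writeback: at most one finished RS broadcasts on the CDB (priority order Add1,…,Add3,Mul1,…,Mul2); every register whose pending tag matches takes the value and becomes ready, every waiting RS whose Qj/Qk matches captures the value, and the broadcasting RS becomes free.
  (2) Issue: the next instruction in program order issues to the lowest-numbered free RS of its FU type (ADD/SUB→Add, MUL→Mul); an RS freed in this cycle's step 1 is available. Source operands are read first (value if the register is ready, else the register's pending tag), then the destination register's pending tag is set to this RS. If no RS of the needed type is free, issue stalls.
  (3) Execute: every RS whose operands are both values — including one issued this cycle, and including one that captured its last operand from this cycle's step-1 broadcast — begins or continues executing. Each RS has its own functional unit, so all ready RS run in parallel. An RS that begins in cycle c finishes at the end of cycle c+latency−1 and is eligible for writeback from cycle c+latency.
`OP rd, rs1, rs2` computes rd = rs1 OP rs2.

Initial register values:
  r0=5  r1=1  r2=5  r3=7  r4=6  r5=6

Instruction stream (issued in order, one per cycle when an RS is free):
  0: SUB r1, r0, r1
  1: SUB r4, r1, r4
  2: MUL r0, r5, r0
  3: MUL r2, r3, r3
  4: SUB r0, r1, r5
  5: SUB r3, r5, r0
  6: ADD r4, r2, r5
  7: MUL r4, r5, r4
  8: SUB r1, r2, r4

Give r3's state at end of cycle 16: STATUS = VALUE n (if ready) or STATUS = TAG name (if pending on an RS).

STATUS = VALUE 8

cycle 1: issue SUB r1<-Add1 // r0:5,r1:Add1,r2:5,r3:7,r4:6,r5:6
cycle 2: issue SUB r4<-Add2 // r0:5,r1:Add1,r2:5,r3:7,r4:Add2,r5:6
cycle 3: issue MUL r0<-Mul1 // r0:Mul1,r1:Add1,r2:5,r3:7,r4:Add2,r5:6
cycle 4: CDB Add1=4; issue MUL r2<-Mul2 // r0:Mul1,r1:4,r2:Mul2,r3:7,r4:Add2,r5:6
cycle 5: issue SUB r0<-Add1 // r0:Add1,r1:4,r2:Mul2,r3:7,r4:Add2,r5:6
cycle 6: issue SUB r3<-Add3 // r0:Add1,r1:4,r2:Mul2,r3:Add3,r4:Add2,r5:6
cycle 7: CDB Add2=-2; issue ADD r4<-Add2 // r0:Add1,r1:4,r2:Mul2,r3:Add3,r4:Add2,r5:6
cycle 8: CDB Add1=-2; stall // r0:-2,r1:4,r2:Mul2,r3:Add3,r4:Add2,r5:6
cycle 9: CDB Mul1=30; issue MUL r4<-Mul1 // r0:-2,r1:4,r2:Mul2,r3:Add3,r4:Mul1,r5:6
cycle 10: CDB Mul2=49; issue SUB r1<-Add1 // r0:-2,r1:Add1,r2:49,r3:Add3,r4:Mul1,r5:6
cycle 11: CDB Add3=8 // r0:-2,r1:Add1,r2:49,r3:8,r4:Mul1,r5:6
cycle 12: - // r0:-2,r1:Add1,r2:49,r3:8,r4:Mul1,r5:6
cycle 13: CDB Add2=55 // r0:-2,r1:Add1,r2:49,r3:8,r4:Mul1,r5:6
cycle 14: - // r0:-2,r1:Add1,r2:49,r3:8,r4:Mul1,r5:6
cycle 15: - // r0:-2,r1:Add1,r2:49,r3:8,r4:Mul1,r5:6
cycle 16: - // r0:-2,r1:Add1,r2:49,r3:8,r4:Mul1,r5:6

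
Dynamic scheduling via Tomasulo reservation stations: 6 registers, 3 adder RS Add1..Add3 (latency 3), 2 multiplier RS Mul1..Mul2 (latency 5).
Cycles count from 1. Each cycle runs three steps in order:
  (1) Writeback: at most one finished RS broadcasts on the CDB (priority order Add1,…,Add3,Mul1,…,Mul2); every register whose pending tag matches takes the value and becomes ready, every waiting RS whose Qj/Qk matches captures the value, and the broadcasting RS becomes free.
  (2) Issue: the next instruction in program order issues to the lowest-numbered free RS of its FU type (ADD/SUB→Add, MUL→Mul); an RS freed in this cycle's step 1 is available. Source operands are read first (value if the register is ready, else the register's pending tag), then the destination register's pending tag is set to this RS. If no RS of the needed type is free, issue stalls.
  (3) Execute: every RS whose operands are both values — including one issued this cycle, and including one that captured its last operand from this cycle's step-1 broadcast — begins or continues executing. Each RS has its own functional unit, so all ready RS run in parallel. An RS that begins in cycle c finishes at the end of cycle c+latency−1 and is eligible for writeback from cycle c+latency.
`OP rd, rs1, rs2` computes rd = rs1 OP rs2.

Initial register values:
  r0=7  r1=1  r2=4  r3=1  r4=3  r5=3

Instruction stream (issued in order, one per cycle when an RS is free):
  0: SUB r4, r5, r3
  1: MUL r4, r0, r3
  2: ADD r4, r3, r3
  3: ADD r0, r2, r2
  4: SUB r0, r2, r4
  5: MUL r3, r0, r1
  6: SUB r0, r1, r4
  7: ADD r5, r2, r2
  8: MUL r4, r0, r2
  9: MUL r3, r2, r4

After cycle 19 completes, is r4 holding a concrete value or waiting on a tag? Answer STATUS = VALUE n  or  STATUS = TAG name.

STATUS = VALUE -4

cycle 1: issue SUB r4<-Add1 // r0:7,r1:1,r2:4,r3:1,r4:Add1,r5:3
cycle 2: issue MUL r4<-Mul1 // r0:7,r1:1,r2:4,r3:1,r4:Mul1,r5:3
cycle 3: issue ADD r4<-Add2 // r0:7,r1:1,r2:4,r3:1,r4:Add2,r5:3
cycle 4: CDB Add1=2; issue ADD r0<-Add1 // r0:Add1,r1:1,r2:4,r3:1,r4:Add2,r5:3
cycle 5: issue SUB r0<-Add3 // r0:Add3,r1:1,r2:4,r3:1,r4:Add2,r5:3
cycle 6: CDB Add2=2; issue MUL r3<-Mul2 // r0:Add3,r1:1,r2:4,r3:Mul2,r4:2,r5:3
cycle 7: CDB Add1=8; issue SUB r0<-Add1 // r0:Add1,r1:1,r2:4,r3:Mul2,r4:2,r5:3
cycle 8: CDB Mul1=7; issue ADD r5<-Add2 // r0:Add1,r1:1,r2:4,r3:Mul2,r4:2,r5:Add2
cycle 9: CDB Add3=2; issue MUL r4<-Mul1 // r0:Add1,r1:1,r2:4,r3:Mul2,r4:Mul1,r5:Add2
cycle 10: CDB Add1=-1; stall // r0:-1,r1:1,r2:4,r3:Mul2,r4:Mul1,r5:Add2
cycle 11: CDB Add2=8; stall // r0:-1,r1:1,r2:4,r3:Mul2,r4:Mul1,r5:8
cycle 12: stall // r0:-1,r1:1,r2:4,r3:Mul2,r4:Mul1,r5:8
cycle 13: stall // r0:-1,r1:1,r2:4,r3:Mul2,r4:Mul1,r5:8
cycle 14: CDB Mul2=2; issue MUL r3<-Mul2 // r0:-1,r1:1,r2:4,r3:Mul2,r4:Mul1,r5:8
cycle 15: CDB Mul1=-4 // r0:-1,r1:1,r2:4,r3:Mul2,r4:-4,r5:8
cycle 16: - // r0:-1,r1:1,r2:4,r3:Mul2,r4:-4,r5:8
cycle 17: - // r0:-1,r1:1,r2:4,r3:Mul2,r4:-4,r5:8
cycle 18: - // r0:-1,r1:1,r2:4,r3:Mul2,r4:-4,r5:8
cycle 19: - // r0:-1,r1:1,r2:4,r3:Mul2,r4:-4,r5:8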